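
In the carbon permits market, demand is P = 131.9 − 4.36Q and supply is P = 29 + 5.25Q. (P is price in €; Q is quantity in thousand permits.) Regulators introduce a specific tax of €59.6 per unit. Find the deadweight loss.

Competitive equilibrium: 131.9 − 4.36Q = 29 + 5.25Q → Q* = 10.7076, P* = 85.2149.
With the tax, the buyer price exceeds the seller price by 59.6: (131.9 − 4.36Q) − (29 + 5.25Q) = 59.6 → Q' = 4.5057.
ΔQ = 10.7076 − 4.5057 = 6.2019; the wedge equals the tax, 59.6.
Deadweight loss = ½ × 6.2019 × 59.6 = €184.82 thousand.

€184.82 thousand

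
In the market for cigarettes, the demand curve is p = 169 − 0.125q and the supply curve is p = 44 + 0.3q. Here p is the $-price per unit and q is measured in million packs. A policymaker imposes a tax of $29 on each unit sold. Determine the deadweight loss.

Competitive equilibrium: 169 − 0.125q = 44 + 0.3q → q* = 294.1176, p* = 132.2353.
With the tax, the buyer price exceeds the seller price by 29: (169 − 0.125q) − (44 + 0.3q) = 29 → q' = 225.8824.
Δq = 294.1176 − 225.8824 = 68.2352; the wedge equals the tax, 29.
The triangle = ½ × 68.2352 × 29 = $989.41 million.

$989.41 million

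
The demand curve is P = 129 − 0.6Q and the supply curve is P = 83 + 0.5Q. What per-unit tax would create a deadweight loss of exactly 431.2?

Competitive equilibrium: 129 − 0.6Q = 83 + 0.5Q → Q* = 41.8182, P* = 103.9091.
A tax t gives ΔQ = t/1.1 and wedge t, so DWL = t²/2.2.
t²/2.2 = 431.2 → t² = 948.64 → t = 30.8.

30.8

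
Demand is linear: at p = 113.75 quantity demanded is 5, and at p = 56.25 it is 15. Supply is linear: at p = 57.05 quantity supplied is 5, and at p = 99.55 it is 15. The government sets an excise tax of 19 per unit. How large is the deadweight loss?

Demand slope = (56.25 − 113.75)/(15 − 5) = −5.75, so p = 142.5 − 5.75q.
Supply slope = (99.55 − 57.05)/(15 − 5) = 4.25, so p = 35.8 + 4.25q.
Competitive equilibrium: 142.5 − 5.75q = 35.8 + 4.25q → q* = 10.67, p* = 81.1475.
With the tax, the buyer price exceeds the seller price by 19: (142.5 − 5.75q) − (35.8 + 4.25q) = 19 → q' = 8.77.
Δq = 10.67 − 8.77 = 1.9; the wedge equals the tax, 19.
Deadweight loss = ½ × 1.9 × 19 = 18.05.

18.05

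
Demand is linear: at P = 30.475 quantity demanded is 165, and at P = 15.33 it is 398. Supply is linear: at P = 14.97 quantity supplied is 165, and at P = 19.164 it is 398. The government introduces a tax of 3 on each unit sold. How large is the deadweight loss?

54.22

Demand slope = (15.33 − 30.475)/(398 − 165) = −0.065, so P = 41.2 − 0.065Q.
Supply slope = (19.164 − 14.97)/(398 − 165) = 0.018, so P = 12 + 0.018Q.
Competitive equilibrium: 41.2 − 0.065Q = 12 + 0.018Q → Q* = 351.8072, P* = 18.3325.
With the tax, the buyer price exceeds the seller price by 3: (41.2 − 0.065Q) − (12 + 0.018Q) = 3 → Q' = 315.6627.
ΔQ = 351.8072 − 315.6627 = 36.1445; the wedge equals the tax, 3.
Deadweight loss = ½ × 36.1445 × 3 = 54.22.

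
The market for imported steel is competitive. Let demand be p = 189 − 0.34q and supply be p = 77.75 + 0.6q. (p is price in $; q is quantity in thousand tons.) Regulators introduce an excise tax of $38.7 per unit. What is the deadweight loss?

$796.64 thousand

Competitive equilibrium: 189 − 0.34q = 77.75 + 0.6q → q* = 118.3511, p* = 148.7606.
With the tax, the buyer price exceeds the seller price by 38.7: (189 − 0.34q) − (77.75 + 0.6q) = 38.7 → q' = 77.1809.
Δq = 118.3511 − 77.1809 = 41.1702; the wedge equals the tax, 38.7.
The triangle = ½ × 41.1702 × 38.7 = $796.64 thousand.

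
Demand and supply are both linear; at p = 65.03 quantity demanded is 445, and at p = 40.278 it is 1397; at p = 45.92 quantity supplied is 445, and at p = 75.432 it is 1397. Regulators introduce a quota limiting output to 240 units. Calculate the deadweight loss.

Demand slope = (40.278 − 65.03)/(1397 − 445) = −0.026, so p = 76.6 − 0.026q.
Supply slope = (75.432 − 45.92)/(1397 − 445) = 0.031, so p = 32.125 + 0.031q.
Competitive equilibrium: 76.6 − 0.026q = 32.125 + 0.031q → q* = 780.2632, p* = 56.3132.
At q = 240: demand price = 76.6 − 0.026·240 = 70.36; supply price = 32.125 + 0.031·240 = 39.565.
Δq = 780.2632 − 240 = 540.2632; wedge = 70.36 − 39.565 = 30.795.
DWL = ½ × 540.2632 × 30.795 = 8318.70.

8318.70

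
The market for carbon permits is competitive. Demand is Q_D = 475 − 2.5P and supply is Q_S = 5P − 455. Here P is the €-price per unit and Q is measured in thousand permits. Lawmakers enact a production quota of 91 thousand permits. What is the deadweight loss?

€1642.80 thousand

In inverse form: demand P = 190 − 0.4Q, supply P = 91 + 0.2Q.
Competitive equilibrium: 190 − 0.4Q = 91 + 0.2Q → Q* = 165, P* = 124.
At Q = 91: demand price = 190 − 0.4·91 = 153.6; supply price = 91 + 0.2·91 = 109.2.
ΔQ = 165 − 91 = 74; wedge = 153.6 − 109.2 = 44.4.
Welfare loss = ½ × 74 × 44.4 = €1642.80 thousand.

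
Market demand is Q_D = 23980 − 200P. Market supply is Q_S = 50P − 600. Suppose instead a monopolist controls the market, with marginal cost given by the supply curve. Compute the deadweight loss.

In inverse form: demand P = 119.9 − 0.005Q, supply P = 12 + 0.02Q.
Competitive equilibrium: 119.9 − 0.005Q = 12 + 0.02Q → Q* = 4316, P* = 98.32.
Marginal revenue: MR = 119.9 − 0.01Q. Set MR = MC: 119.9 − 0.01Q = 12 + 0.02Q → Q_m = 3596.66667.
Price P_m = 119.9 − 0.005·3596.66667 = 101.91667; MC(Q_m) = 12 + 0.02·3596.66667 = 83.93333.
Competitive Q* = 4316, so ΔQ = 719.33333; wedge = 101.91667 − 83.93333 = 17.98334.
Deadweight loss = ½ × 719.33333 × 17.98334 = 6468.01.

6468.01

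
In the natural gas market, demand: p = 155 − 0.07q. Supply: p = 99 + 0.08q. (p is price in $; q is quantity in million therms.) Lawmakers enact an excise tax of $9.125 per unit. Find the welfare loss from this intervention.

$277.55 million

Competitive equilibrium: 155 − 0.07q = 99 + 0.08q → q* = 373.3333, p* = 128.8667.
With the tax, the buyer price exceeds the seller price by 9.125: (155 − 0.07q) − (99 + 0.08q) = 9.125 → q' = 312.5.
Δq = 373.3333 − 312.5 = 60.8333; the wedge equals the tax, 9.125.
DWL = ½ × 60.8333 × 9.125 = $277.55 million.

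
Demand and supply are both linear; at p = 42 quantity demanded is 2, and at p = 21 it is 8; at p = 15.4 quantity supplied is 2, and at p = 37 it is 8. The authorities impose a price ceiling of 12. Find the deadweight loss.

Demand slope = (21 − 42)/(8 − 2) = −3.5, so p = 49 − 3.5q.
Supply slope = (37 − 15.4)/(8 − 2) = 3.6, so p = 8.2 + 3.6q.
Competitive equilibrium: 49 − 3.5q = 8.2 + 3.6q → q* = 5.7465, p* = 28.8873.
At the ceiling p = 12, quantity supplied = (12 − 8.2)/3.6 = 1.0556.
Willingness to pay at q' = 1.0556: 49 − 3.5·1.0556 = 45.3054.
Δq = 5.7465 − 1.0556 = 4.6909; wedge = 45.3054 − 12 = 33.3054.
Welfare loss = ½ × 4.6909 × 33.3054 = 78.12.

78.12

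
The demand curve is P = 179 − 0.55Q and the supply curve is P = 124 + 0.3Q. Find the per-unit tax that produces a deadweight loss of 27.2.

Competitive equilibrium: 179 − 0.55Q = 124 + 0.3Q → Q* = 64.7059, P* = 143.4118.
A tax t gives ΔQ = t/0.85 and wedge t, so DWL = t²/1.7.
t²/1.7 = 27.2 → t² = 46.24 → t = 6.8.

6.8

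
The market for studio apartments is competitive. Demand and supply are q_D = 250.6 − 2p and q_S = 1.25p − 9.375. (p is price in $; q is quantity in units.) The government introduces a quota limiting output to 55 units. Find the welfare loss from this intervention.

In inverse form: demand p = 125.3 − 0.5q, supply p = 7.5 + 0.8q.
Competitive equilibrium: 125.3 − 0.5q = 7.5 + 0.8q → q* = 90.6154, p* = 79.9923.
At q = 55: demand price = 125.3 − 0.5·55 = 97.8; supply price = 7.5 + 0.8·55 = 51.5.
Δq = 90.6154 − 55 = 35.6154; wedge = 97.8 − 51.5 = 46.3.
Welfare loss = ½ × 35.6154 × 46.3 = $824.50.

$824.50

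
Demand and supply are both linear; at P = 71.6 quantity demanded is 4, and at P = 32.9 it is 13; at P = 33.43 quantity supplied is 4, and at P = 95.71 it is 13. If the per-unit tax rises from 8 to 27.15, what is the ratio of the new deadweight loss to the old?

11.518

Demand slope = (32.9 − 71.6)/(13 − 4) = −4.3, so P = 88.8 − 4.3Q.
Supply slope = (95.71 − 33.43)/(13 − 4) = 6.92, so P = 5.75 + 6.92Q.
Competitive equilibrium: 88.8 − 4.3Q = 5.75 + 6.92Q → Q* = 7.402, P* = 56.9716.
For a per-unit tax t: ΔQ = t/11.22, so DWL = ½·t·(t/11.22) = t²/22.44.
At t = 8: DWL = 2.852. At t = 27.15: DWL = 32.849.
Ratio = (27.15/8)² = 11.518.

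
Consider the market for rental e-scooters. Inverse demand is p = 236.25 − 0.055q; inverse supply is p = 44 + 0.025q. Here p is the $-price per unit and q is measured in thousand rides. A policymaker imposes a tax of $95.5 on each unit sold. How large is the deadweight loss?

Competitive equilibrium: 236.25 − 0.055q = 44 + 0.025q → q* = 2403.125, p* = 104.0781.
With the tax, the buyer price exceeds the seller price by 95.5: (236.25 − 0.055q) − (44 + 0.025q) = 95.5 → q' = 1209.375.
Δq = 2403.125 − 1209.375 = 1193.75; the wedge equals the tax, 95.5.
Welfare loss = ½ × 1193.75 × 95.5 = $57001.56 thousand.

$57001.56 thousand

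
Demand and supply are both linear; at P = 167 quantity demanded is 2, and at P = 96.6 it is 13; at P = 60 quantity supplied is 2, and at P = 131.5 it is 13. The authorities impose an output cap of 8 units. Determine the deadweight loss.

Demand slope = (96.6 − 167)/(13 − 2) = −6.4, so P = 179.8 − 6.4Q.
Supply slope = (131.5 − 60)/(13 − 2) = 6.5, so P = 47 + 6.5Q.
Competitive equilibrium: 179.8 − 6.4Q = 47 + 6.5Q → Q* = 10.2946, P* = 113.9147.
At Q = 8: demand price = 179.8 − 6.4·8 = 128.6; supply price = 47 + 6.5·8 = 99.
ΔQ = 10.2946 − 8 = 2.2946; wedge = 128.6 − 99 = 29.6.
DWL = ½ × 2.2946 × 29.6 = 33.96.

33.96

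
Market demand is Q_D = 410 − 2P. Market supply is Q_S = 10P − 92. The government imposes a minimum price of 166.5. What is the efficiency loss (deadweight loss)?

18650.13

In inverse form: demand P = 205 − 0.5Q, supply P = 9.2 + 0.1Q.
Competitive equilibrium: 205 − 0.5Q = 9.2 + 0.1Q → Q* = 326.3333, P* = 41.8333.
At the floor P = 166.5, quantity demanded = (205 − 166.5)/0.5 = 77.
Sellers' marginal cost at Q' = 77: 9.2 + 0.1·77 = 16.9.
ΔQ = 326.3333 − 77 = 249.3333; wedge = 166.5 − 16.9 = 149.6.
The triangle = ½ × 249.3333 × 149.6 = 18650.13.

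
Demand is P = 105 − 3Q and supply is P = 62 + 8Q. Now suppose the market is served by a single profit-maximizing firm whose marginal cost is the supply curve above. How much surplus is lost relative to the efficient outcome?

Competitive equilibrium: 105 − 3Q = 62 + 8Q → Q* = 3.9091, P* = 93.2727.
Marginal revenue: MR = 105 − 6Q. Set MR = MC: 105 − 6Q = 62 + 8Q → Q_m = 3.0714.
Price P_m = 105 − 3·3.0714 = 95.7858; MC(Q_m) = 62 + 8·3.0714 = 86.5712.
Competitive Q* = 3.9091, so ΔQ = 0.8377; wedge = 95.7858 − 86.5712 = 9.2146.
Welfare loss = ½ × 0.8377 × 9.2146 = 3.86.

3.86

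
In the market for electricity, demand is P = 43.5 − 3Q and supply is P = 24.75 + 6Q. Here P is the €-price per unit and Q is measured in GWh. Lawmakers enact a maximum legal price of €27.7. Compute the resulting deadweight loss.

€11.40

Competitive equilibrium: 43.5 − 3Q = 24.75 + 6Q → Q* = 2.0833, P* = 37.25.
At the ceiling P = 27.7, quantity supplied = (27.7 − 24.75)/6 = 0.4917.
Willingness to pay at Q' = 0.4917: 43.5 − 3·0.4917 = 42.0249.
ΔQ = 2.0833 − 0.4917 = 1.5916; wedge = 42.0249 − 27.7 = 14.3249.
Deadweight loss = ½ × 1.5916 × 14.3249 = €11.40.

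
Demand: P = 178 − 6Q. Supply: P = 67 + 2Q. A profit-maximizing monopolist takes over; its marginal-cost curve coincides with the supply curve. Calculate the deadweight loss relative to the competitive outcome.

141.44

Competitive equilibrium: 178 − 6Q = 67 + 2Q → Q* = 13.875, P* = 94.75.
Marginal revenue: MR = 178 − 12Q. Set MR = MC: 178 − 12Q = 67 + 2Q → Q_m = 7.9286.
Price P_m = 178 − 6·7.9286 = 130.4284; MC(Q_m) = 67 + 2·7.9286 = 82.8572.
Competitive Q* = 13.875, so ΔQ = 5.9464; wedge = 130.4284 − 82.8572 = 47.5712.
Welfare loss = ½ × 5.9464 × 47.5712 = 141.44.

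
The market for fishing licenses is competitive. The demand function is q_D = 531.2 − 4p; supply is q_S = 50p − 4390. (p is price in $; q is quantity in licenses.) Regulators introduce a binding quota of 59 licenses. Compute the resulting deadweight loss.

In inverse form: demand p = 132.8 − 0.25q, supply p = 87.8 + 0.02q.
Competitive equilibrium: 132.8 − 0.25q = 87.8 + 0.02q → q* = 166.6667, p* = 91.1333.
At q = 59: demand price = 132.8 − 0.25·59 = 118.05; supply price = 87.8 + 0.02·59 = 88.98.
Δq = 166.6667 − 59 = 107.6667; wedge = 118.05 − 88.98 = 29.07.
DWL = ½ × 107.6667 × 29.07 = $1564.935.

$1564.935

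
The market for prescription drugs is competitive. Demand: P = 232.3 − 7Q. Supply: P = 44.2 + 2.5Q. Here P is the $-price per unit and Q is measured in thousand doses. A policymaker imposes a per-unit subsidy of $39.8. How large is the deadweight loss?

Competitive equilibrium: 232.3 − 7Q = 44.2 + 2.5Q → Q* = 19.8, P* = 93.7.
The subsidy lowers effective supply by 39.8: P = 4.4 + 2.5Q.
New quantity: 232.3 − 7Q = 4.4 + 2.5Q → Q' = 23.9895.
Overproduction ΔQ = 23.9895 − 19.8 = 4.1895; wedge = subsidy = 39.8.
Deadweight loss = ½ × 4.1895 × 39.8 = $83.37 thousand.

$83.37 thousand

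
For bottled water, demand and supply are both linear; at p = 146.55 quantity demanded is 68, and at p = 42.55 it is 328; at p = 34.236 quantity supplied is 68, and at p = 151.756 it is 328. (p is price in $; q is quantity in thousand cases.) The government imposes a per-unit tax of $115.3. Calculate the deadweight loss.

Demand slope = (42.55 − 146.55)/(328 − 68) = −0.4, so p = 173.75 − 0.4q.
Supply slope = (151.756 − 34.236)/(328 − 68) = 0.452, so p = 3.5 + 0.452q.
Competitive equilibrium: 173.75 − 0.4q = 3.5 + 0.452q → q* = 199.82394, p* = 93.82042.
With the tax, the buyer price exceeds the seller price by 115.3: (173.75 − 0.4q) − (3.5 + 0.452q) = 115.3 → q' = 64.49531.
Δq = 199.82394 − 64.49531 = 135.32863; the wedge equals the tax, 115.3.
Deadweight loss = ½ × 135.32863 × 115.3 = $7801.70 thousand.

$7801.70 thousand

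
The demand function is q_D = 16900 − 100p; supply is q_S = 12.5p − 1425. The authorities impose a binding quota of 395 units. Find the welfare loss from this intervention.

2101.68

In inverse form: demand p = 169 − 0.01q, supply p = 114 + 0.08q.
Competitive equilibrium: 169 − 0.01q = 114 + 0.08q → q* = 611.1111, p* = 162.8889.
At q = 395: demand price = 169 − 0.01·395 = 165.05; supply price = 114 + 0.08·395 = 145.6.
Δq = 611.1111 − 395 = 216.1111; wedge = 165.05 − 145.6 = 19.45.
Deadweight loss = ½ × 216.1111 × 19.45 = 2101.68.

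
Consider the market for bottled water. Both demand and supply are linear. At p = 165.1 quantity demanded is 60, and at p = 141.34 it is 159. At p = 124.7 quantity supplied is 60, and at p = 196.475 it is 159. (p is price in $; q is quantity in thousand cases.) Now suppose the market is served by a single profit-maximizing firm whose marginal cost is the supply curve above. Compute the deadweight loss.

$198.61 thousand

Demand slope = (141.34 − 165.1)/(159 − 60) = −0.24, so p = 179.5 − 0.24q.
Supply slope = (196.475 − 124.7)/(159 − 60) = 0.725, so p = 81.2 + 0.725q.
Competitive equilibrium: 179.5 − 0.24q = 81.2 + 0.725q → q* = 101.8653, p* = 155.0523.
Marginal revenue: MR = 179.5 − 0.48q. Set MR = MC: 179.5 − 0.48q = 81.2 + 0.725q → q_m = 81.5768.
Price p_m = 179.5 − 0.24·81.5768 = 159.9216; MC(q_m) = 81.2 + 0.725·81.5768 = 140.3432.
Competitive q* = 101.8653, so Δq = 20.2885; wedge = 159.9216 − 140.3432 = 19.5784.
Deadweight loss = ½ × 20.2885 × 19.5784 = $198.61 thousand.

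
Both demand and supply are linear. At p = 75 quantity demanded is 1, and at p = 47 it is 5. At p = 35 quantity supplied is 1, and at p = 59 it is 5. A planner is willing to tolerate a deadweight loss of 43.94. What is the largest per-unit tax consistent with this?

Demand slope = (47 − 75)/(5 − 1) = −7, so p = 82 − 7q.
Supply slope = (59 − 35)/(5 − 1) = 6, so p = 29 + 6q.
Competitive equilibrium: 82 − 7q = 29 + 6q → q* = 4.0769, p* = 53.4615.
A tax t gives Δq = t/13 and wedge t, so DWL = t²/26.
t²/26 = 43.94 → t² = 1142.44 → t = 33.8.

33.8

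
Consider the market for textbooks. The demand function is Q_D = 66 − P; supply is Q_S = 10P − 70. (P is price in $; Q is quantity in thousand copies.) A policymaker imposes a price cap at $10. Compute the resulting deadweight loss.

$307.27 thousand

In inverse form: demand P = 66 − Q, supply P = 7 + 0.1Q.
Competitive equilibrium: 66 − Q = 7 + 0.1Q → Q* = 53.6364, P* = 12.3636.
At the ceiling P = 10, quantity supplied = (10 − 7)/0.1 = 30.
Willingness to pay at Q' = 30: 66 − 1·30 = 36.
ΔQ = 53.6364 − 30 = 23.6364; wedge = 36 − 10 = 26.
DWL = ½ × 23.6364 × 26 = $307.27 thousand.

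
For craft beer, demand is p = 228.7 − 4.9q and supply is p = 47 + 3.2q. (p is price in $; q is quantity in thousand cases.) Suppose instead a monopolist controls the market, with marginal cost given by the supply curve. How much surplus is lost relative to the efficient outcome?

Competitive equilibrium: 228.7 − 4.9q = 47 + 3.2q → q* = 22.4321, p* = 118.78272.
Marginal revenue: MR = 228.7 − 9.8q. Set MR = MC: 228.7 − 9.8q = 47 + 3.2q → q_m = 13.97692.
Price p_m = 228.7 − 4.9·13.97692 = 160.21309; MC(q_m) = 47 + 3.2·13.97692 = 91.72614.
Competitive q* = 22.4321, so Δq = 8.45518; wedge = 160.21309 − 91.72614 = 68.48695.
Deadweight loss = ½ × 8.45518 × 68.48695 = $289.53 thousand.

$289.53 thousand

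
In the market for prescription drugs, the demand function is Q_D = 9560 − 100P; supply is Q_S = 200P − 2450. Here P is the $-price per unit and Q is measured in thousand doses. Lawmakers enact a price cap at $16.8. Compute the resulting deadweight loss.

$161936.33 thousand

In inverse form: demand P = 95.6 − 0.01Q, supply P = 12.25 + 0.005Q.
Competitive equilibrium: 95.6 − 0.01Q = 12.25 + 0.005Q → Q* = 5556.6667, P* = 40.0333.
At the ceiling P = 16.8, quantity supplied = (16.8 − 12.25)/0.005 = 910.
Willingness to pay at Q' = 910: 95.6 − 0.01·910 = 86.5.
ΔQ = 5556.6667 − 910 = 4646.6667; wedge = 86.5 − 16.8 = 69.7.
Welfare loss = ½ × 4646.6667 × 69.7 = $161936.33 thousand.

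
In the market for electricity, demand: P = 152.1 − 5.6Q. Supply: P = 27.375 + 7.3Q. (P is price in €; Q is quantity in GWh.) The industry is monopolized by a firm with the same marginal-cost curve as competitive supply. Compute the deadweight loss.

€55.25

Competitive equilibrium: 152.1 − 5.6Q = 27.375 + 7.3Q → Q* = 9.6686, P* = 97.9558.
Marginal revenue: MR = 152.1 − 11.2Q. Set MR = MC: 152.1 − 11.2Q = 27.375 + 7.3Q → Q_m = 6.7419.
Price P_m = 152.1 − 5.6·6.7419 = 114.3454; MC(Q_m) = 27.375 + 7.3·6.7419 = 76.5909.
Competitive Q* = 9.6686, so ΔQ = 2.9267; wedge = 114.3454 − 76.5909 = 37.7545.
The triangle = ½ × 2.9267 × 37.7545 = €55.25.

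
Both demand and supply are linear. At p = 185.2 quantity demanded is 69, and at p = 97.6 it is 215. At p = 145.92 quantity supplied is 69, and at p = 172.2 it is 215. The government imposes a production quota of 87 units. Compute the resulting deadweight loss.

Demand slope = (97.6 − 185.2)/(215 − 69) = −0.6, so p = 226.6 − 0.6q.
Supply slope = (172.2 − 145.92)/(215 − 69) = 0.18, so p = 133.5 + 0.18q.
Competitive equilibrium: 226.6 − 0.6q = 133.5 + 0.18q → q* = 119.359, p* = 154.9846.
At q = 87: demand price = 226.6 − 0.6·87 = 174.4; supply price = 133.5 + 0.18·87 = 149.16.
Δq = 119.359 − 87 = 32.359; wedge = 174.4 − 149.16 = 25.24.
Welfare loss = ½ × 32.359 × 25.24 = 408.37.

408.37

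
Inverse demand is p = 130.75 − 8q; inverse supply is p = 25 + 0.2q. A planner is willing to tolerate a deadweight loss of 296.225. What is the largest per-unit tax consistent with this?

Competitive equilibrium: 130.75 − 8q = 25 + 0.2q → q* = 12.8963, p* = 27.5793.
A tax t gives Δq = t/8.2 and wedge t, so DWL = t²/16.4.
t²/16.4 = 296.225 → t² = 4858.09 → t = 69.7.

69.7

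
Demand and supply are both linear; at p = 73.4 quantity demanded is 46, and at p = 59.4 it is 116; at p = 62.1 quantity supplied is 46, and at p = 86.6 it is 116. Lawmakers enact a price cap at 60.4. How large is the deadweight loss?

Demand slope = (59.4 − 73.4)/(116 − 46) = −0.2, so p = 82.6 − 0.2q.
Supply slope = (86.6 − 62.1)/(116 − 46) = 0.35, so p = 46 + 0.35q.
Competitive equilibrium: 82.6 − 0.2q = 46 + 0.35q → q* = 66.54545, p* = 69.29091.
At the ceiling p = 60.4, quantity supplied = (60.4 − 46)/0.35 = 41.14286.
Willingness to pay at q' = 41.14286: 82.6 − 0.2·41.14286 = 74.37143.
Δq = 66.54545 − 41.14286 = 25.40259; wedge = 74.37143 − 60.4 = 13.97143.
DWL = ½ × 25.40259 × 13.97143 = 177.46.

177.46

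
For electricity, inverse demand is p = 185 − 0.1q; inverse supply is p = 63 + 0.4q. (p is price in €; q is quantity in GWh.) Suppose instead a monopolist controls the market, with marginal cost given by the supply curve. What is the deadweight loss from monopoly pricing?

€413.44

Competitive equilibrium: 185 − 0.1q = 63 + 0.4q → q* = 244, p* = 160.6.
Marginal revenue: MR = 185 − 0.2q. Set MR = MC: 185 − 0.2q = 63 + 0.4q → q_m = 203.33333.
Price p_m = 185 − 0.1·203.33333 = 164.66667; MC(q_m) = 63 + 0.4·203.33333 = 144.33333.
Competitive q* = 244, so Δq = 40.66667; wedge = 164.66667 − 144.33333 = 20.33334.
Welfare loss = ½ × 40.66667 × 20.33334 = €413.44.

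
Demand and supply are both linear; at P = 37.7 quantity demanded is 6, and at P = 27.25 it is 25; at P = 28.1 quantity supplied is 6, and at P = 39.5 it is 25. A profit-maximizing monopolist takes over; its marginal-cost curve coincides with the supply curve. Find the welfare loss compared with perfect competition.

Demand slope = (27.25 − 37.7)/(25 − 6) = −0.55, so P = 41 − 0.55Q.
Supply slope = (39.5 − 28.1)/(25 − 6) = 0.6, so P = 24.5 + 0.6Q.
Competitive equilibrium: 41 − 0.55Q = 24.5 + 0.6Q → Q* = 14.3478, P* = 33.1087.
Marginal revenue: MR = 41 − 1.1Q. Set MR = MC: 41 − 1.1Q = 24.5 + 0.6Q → Q_m = 9.7059.
Price P_m = 41 − 0.55·9.7059 = 35.6618; MC(Q_m) = 24.5 + 0.6·9.7059 = 30.3235.
Competitive Q* = 14.3478, so ΔQ = 4.6419; wedge = 35.6618 − 30.3235 = 5.3383.
Deadweight loss = ½ × 4.6419 × 5.3383 = 12.39.

12.39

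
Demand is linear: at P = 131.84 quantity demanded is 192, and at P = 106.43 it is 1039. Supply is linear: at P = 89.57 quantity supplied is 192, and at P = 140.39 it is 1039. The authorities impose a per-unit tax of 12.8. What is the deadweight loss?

910.22

Demand slope = (106.43 − 131.84)/(1039 − 192) = −0.03, so P = 137.6 − 0.03Q.
Supply slope = (140.39 − 89.57)/(1039 − 192) = 0.06, so P = 78.05 + 0.06Q.
Competitive equilibrium: 137.6 − 0.03Q = 78.05 + 0.06Q → Q* = 661.6667, P* = 117.75.
With the tax, the buyer price exceeds the seller price by 12.8: (137.6 − 0.03Q) − (78.05 + 0.06Q) = 12.8 → Q' = 519.4444.
ΔQ = 661.6667 − 519.4444 = 142.2223; the wedge equals the tax, 12.8.
DWL = ½ × 142.2223 × 12.8 = 910.22.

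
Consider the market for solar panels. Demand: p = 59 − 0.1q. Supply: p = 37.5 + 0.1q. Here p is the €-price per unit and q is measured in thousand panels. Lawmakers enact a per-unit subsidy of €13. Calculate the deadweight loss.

Competitive equilibrium: 59 − 0.1q = 37.5 + 0.1q → q* = 107.5, p* = 48.25.
The subsidy lowers effective supply by 13: p = 24.5 + 0.1q.
New quantity: 59 − 0.1q = 24.5 + 0.1q → q' = 172.5.
Overproduction Δq = 172.5 − 107.5 = 65; wedge = subsidy = 13.
DWL = ½ × 65 × 13 = €422.50 thousand.

€422.50 thousand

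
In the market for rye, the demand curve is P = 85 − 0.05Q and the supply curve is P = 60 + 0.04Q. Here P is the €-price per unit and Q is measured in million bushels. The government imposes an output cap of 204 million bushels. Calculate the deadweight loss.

Competitive equilibrium: 85 − 0.05Q = 60 + 0.04Q → Q* = 277.7778, P* = 71.1111.
At Q = 204: demand price = 85 − 0.05·204 = 74.8; supply price = 60 + 0.04·204 = 68.16.
ΔQ = 277.7778 − 204 = 73.7778; wedge = 74.8 − 68.16 = 6.64.
The triangle = ½ × 73.7778 × 6.64 = €244.94 million.

€244.94 million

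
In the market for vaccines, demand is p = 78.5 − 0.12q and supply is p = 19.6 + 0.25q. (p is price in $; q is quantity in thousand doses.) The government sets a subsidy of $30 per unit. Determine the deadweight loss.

Competitive equilibrium: 78.5 − 0.12q = 19.6 + 0.25q → q* = 159.1892, p* = 59.3973.
The subsidy lowers effective supply by 30: p = 0.25q − 10.4.
New quantity: 78.5 − 0.12q = 0.25q − 10.4 → q' = 240.2703.
Overproduction Δq = 240.2703 − 159.1892 = 81.0811; wedge = subsidy = 30.
Deadweight loss = ½ × 81.0811 × 30 = $1216.22 thousand.

$1216.22 thousand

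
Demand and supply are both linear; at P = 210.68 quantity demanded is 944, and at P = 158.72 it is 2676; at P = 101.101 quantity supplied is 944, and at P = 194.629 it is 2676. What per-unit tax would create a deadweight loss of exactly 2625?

Demand slope = (158.72 − 210.68)/(2676 − 944) = −0.03, so P = 239 − 0.03Q.
Supply slope = (194.629 − 101.101)/(2676 − 944) = 0.054, so P = 50.125 + 0.054Q.
Competitive equilibrium: 239 − 0.03Q = 50.125 + 0.054Q → Q* = 2248.5119, P* = 171.5446.
A tax t gives ΔQ = t/0.084 and wedge t, so DWL = t²/0.168.
t²/0.168 = 2625 → t² = 441 → t = 21.

21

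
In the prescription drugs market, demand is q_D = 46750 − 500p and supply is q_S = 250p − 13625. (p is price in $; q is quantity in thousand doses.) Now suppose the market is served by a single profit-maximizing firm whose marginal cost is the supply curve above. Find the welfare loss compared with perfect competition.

$7921.875 thousand

In inverse form: demand p = 93.5 − 0.002q, supply p = 54.5 + 0.004q.
Competitive equilibrium: 93.5 − 0.002q = 54.5 + 0.004q → q* = 6500, p* = 80.5.
Marginal revenue: MR = 93.5 − 0.004q. Set MR = MC: 93.5 − 0.004q = 54.5 + 0.004q → q_m = 4875.
Price p_m = 93.5 − 0.002·4875 = 83.75; MC(q_m) = 54.5 + 0.004·4875 = 74.
Competitive q* = 6500, so Δq = 1625; wedge = 83.75 − 74 = 9.75.
Welfare loss = ½ × 1625 × 9.75 = $7921.875 thousand.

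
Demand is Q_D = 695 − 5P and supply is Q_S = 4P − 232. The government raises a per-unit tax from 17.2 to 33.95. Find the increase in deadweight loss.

951.96

In inverse form: demand P = 139 − 0.2Q, supply P = 58 + 0.25Q.
Competitive equilibrium: 139 − 0.2Q = 58 + 0.25Q → Q* = 180, P* = 103.
For a per-unit tax t: ΔQ = t/0.45, so DWL = ½·t·(t/0.45) = t²/0.9.
At t = 17.2: DWL = 328.711. At t = 33.95: DWL = 1280.669.
Increase = 1280.669 − 328.711 = 951.96.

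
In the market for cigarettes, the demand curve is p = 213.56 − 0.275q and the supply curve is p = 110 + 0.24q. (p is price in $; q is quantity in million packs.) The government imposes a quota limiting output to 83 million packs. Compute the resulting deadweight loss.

Competitive equilibrium: 213.56 − 0.275q = 110 + 0.24q → q* = 201.0874, p* = 158.261.
At q = 83: demand price = 213.56 − 0.275·83 = 190.735; supply price = 110 + 0.24·83 = 129.92.
Δq = 201.0874 − 83 = 118.0874; wedge = 190.735 − 129.92 = 60.815.
Welfare loss = ½ × 118.0874 × 60.815 = $3590.74 million.

$3590.74 million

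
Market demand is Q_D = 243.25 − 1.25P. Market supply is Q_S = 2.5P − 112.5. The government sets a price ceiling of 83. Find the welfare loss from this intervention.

In inverse form: demand P = 194.6 − 0.8Q, supply P = 45 + 0.4Q.
Competitive equilibrium: 194.6 − 0.8Q = 45 + 0.4Q → Q* = 124.6667, P* = 94.8667.
At the ceiling P = 83, quantity supplied = (83 − 45)/0.4 = 95.
Willingness to pay at Q' = 95: 194.6 − 0.8·95 = 118.6.
ΔQ = 124.6667 − 95 = 29.6667; wedge = 118.6 − 83 = 35.6.
Deadweight loss = ½ × 29.6667 × 35.6 = 528.07.

528.07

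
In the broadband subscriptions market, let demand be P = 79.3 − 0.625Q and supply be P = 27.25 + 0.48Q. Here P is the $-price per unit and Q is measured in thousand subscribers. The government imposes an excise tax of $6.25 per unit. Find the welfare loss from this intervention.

$17.68 thousand

Competitive equilibrium: 79.3 − 0.625Q = 27.25 + 0.48Q → Q* = 47.1041, P* = 49.86.
With the tax, the buyer price exceeds the seller price by 6.25: (79.3 − 0.625Q) − (27.25 + 0.48Q) = 6.25 → Q' = 41.448.
ΔQ = 47.1041 − 41.448 = 5.6561; the wedge equals the tax, 6.25.
DWL = ½ × 5.6561 × 6.25 = $17.68 thousand.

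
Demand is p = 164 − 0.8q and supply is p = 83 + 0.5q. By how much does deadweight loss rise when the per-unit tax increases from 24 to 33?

Competitive equilibrium: 164 − 0.8q = 83 + 0.5q → q* = 62.3077, p* = 114.1538.
For a per-unit tax t: Δq = t/1.3, so DWL = ½·t·(t/1.3) = t²/2.6.
At t = 24: DWL = 221.538. At t = 33: DWL = 418.846.
Increase = 418.846 − 221.538 = 197.31.

197.31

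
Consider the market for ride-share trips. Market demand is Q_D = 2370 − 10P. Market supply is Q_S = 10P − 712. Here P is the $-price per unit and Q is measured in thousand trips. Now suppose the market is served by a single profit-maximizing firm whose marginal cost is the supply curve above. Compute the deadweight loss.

In inverse form: demand P = 237 − 0.1Q, supply P = 71.2 + 0.1Q.
Competitive equilibrium: 237 − 0.1Q = 71.2 + 0.1Q → Q* = 829, P* = 154.1.
Marginal revenue: MR = 237 − 0.2Q. Set MR = MC: 237 − 0.2Q = 71.2 + 0.1Q → Q_m = 552.66667.
Price P_m = 237 − 0.1·552.66667 = 181.73333; MC(Q_m) = 71.2 + 0.1·552.66667 = 126.46667.
Competitive Q* = 829, so ΔQ = 276.33333; wedge = 181.73333 − 126.46667 = 55.26666.
The triangle = ½ × 276.33333 × 55.26666 = $7636.01 thousand.

$7636.01 thousand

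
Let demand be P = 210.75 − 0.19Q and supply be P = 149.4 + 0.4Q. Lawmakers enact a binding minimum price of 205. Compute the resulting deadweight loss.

Competitive equilibrium: 210.75 − 0.19Q = 149.4 + 0.4Q → Q* = 103.9831, P* = 190.9932.
At the floor P = 205, quantity demanded = (210.75 − 205)/0.19 = 30.2632.
Sellers' marginal cost at Q' = 30.2632: 149.4 + 0.4·30.2632 = 161.5053.
ΔQ = 103.9831 − 30.2632 = 73.7199; wedge = 205 − 161.5053 = 43.4947.
The triangle = ½ × 73.7199 × 43.4947 = 1603.21.

1603.21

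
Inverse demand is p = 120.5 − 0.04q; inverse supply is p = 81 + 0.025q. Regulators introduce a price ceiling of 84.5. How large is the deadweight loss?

7108.92

Competitive equilibrium: 120.5 − 0.04q = 81 + 0.025q → q* = 607.6923, p* = 96.1923.
At the ceiling p = 84.5, quantity supplied = (84.5 − 81)/0.025 = 140.
Willingness to pay at q' = 140: 120.5 − 0.04·140 = 114.9.
Δq = 607.6923 − 140 = 467.6923; wedge = 114.9 − 84.5 = 30.4.
DWL = ½ × 467.6923 × 30.4 = 7108.92.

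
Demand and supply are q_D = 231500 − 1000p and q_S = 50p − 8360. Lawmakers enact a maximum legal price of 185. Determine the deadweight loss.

In inverse form: demand p = 231.5 − 0.001q, supply p = 167.2 + 0.02q.
Competitive equilibrium: 231.5 − 0.001q = 167.2 + 0.02q → q* = 3061.9048, p* = 228.4381.
At the ceiling p = 185, quantity supplied = (185 − 167.2)/0.02 = 890.
Willingness to pay at q' = 890: 231.5 − 0.001·890 = 230.61.
Δq = 3061.9048 − 890 = 2171.9048; wedge = 230.61 − 185 = 45.61.
Deadweight loss = ½ × 2171.9048 × 45.61 = 49530.29.

49530.29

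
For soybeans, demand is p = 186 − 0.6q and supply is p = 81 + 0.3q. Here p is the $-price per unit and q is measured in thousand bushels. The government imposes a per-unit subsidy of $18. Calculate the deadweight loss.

Competitive equilibrium: 186 − 0.6q = 81 + 0.3q → q* = 116.6667, p* = 116.
The subsidy lowers effective supply by 18: p = 63 + 0.3q.
New quantity: 186 − 0.6q = 63 + 0.3q → q' = 136.6667.
Overproduction Δq = 136.6667 − 116.6667 = 20; wedge = subsidy = 18.
Deadweight loss = ½ × 20 × 18 = $180 thousand.

$180 thousand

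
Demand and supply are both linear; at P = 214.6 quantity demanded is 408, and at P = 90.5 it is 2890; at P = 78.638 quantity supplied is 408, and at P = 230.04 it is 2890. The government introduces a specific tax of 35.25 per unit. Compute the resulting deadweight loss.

Demand slope = (90.5 − 214.6)/(2890 − 408) = −0.05, so P = 235 − 0.05Q.
Supply slope = (230.04 − 78.638)/(2890 − 408) = 0.061, so P = 53.75 + 0.061Q.
Competitive equilibrium: 235 − 0.05Q = 53.75 + 0.061Q → Q* = 1632.8829, P* = 153.3559.
With the tax, the buyer price exceeds the seller price by 35.25: (235 − 0.05Q) − (53.75 + 0.061Q) = 35.25 → Q' = 1315.3153.
ΔQ = 1632.8829 − 1315.3153 = 317.5676; the wedge equals the tax, 35.25.
Deadweight loss = ½ × 317.5676 × 35.25 = 5597.13.

5597.13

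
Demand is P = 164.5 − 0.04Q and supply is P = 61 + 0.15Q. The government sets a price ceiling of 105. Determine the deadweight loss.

Competitive equilibrium: 164.5 − 0.04Q = 61 + 0.15Q → Q* = 544.73684, P* = 142.71053.
At the ceiling P = 105, quantity supplied = (105 − 61)/0.15 = 293.33333.
Willingness to pay at Q' = 293.33333: 164.5 − 0.04·293.33333 = 152.76667.
ΔQ = 544.73684 − 293.33333 = 251.40351; wedge = 152.76667 − 105 = 47.76667.
Deadweight loss = ½ × 251.40351 × 47.76667 = 6004.35.

6004.35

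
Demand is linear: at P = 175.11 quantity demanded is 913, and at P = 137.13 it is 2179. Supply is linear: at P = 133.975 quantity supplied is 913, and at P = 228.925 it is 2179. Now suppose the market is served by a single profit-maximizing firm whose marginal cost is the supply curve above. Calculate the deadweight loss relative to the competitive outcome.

4413.64

Demand slope = (137.13 − 175.11)/(2179 − 913) = −0.03, so P = 202.5 − 0.03Q.
Supply slope = (228.925 − 133.975)/(2179 − 913) = 0.075, so P = 65.5 + 0.075Q.
Competitive equilibrium: 202.5 − 0.03Q = 65.5 + 0.075Q → Q* = 1304.7619, P* = 163.35714.
Marginal revenue: MR = 202.5 − 0.06Q. Set MR = MC: 202.5 − 0.06Q = 65.5 + 0.075Q → Q_m = 1014.81481.
Price P_m = 202.5 − 0.03·1014.81481 = 172.05556; MC(Q_m) = 65.5 + 0.075·1014.81481 = 141.61111.
Competitive Q* = 1304.7619, so ΔQ = 289.94709; wedge = 172.05556 − 141.61111 = 30.44445.
DWL = ½ × 289.94709 × 30.44445 = 4413.64.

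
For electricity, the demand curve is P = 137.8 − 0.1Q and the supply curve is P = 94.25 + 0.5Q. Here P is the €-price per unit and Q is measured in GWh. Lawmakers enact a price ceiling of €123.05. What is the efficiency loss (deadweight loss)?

€67.35

Competitive equilibrium: 137.8 − 0.1Q = 94.25 + 0.5Q → Q* = 72.5833, P* = 130.5417.
At the ceiling P = 123.05, quantity supplied = (123.05 − 94.25)/0.5 = 57.6.
Willingness to pay at Q' = 57.6: 137.8 − 0.1·57.6 = 132.04.
ΔQ = 72.5833 − 57.6 = 14.9833; wedge = 132.04 − 123.05 = 8.99.
DWL = ½ × 14.9833 × 8.99 = €67.35.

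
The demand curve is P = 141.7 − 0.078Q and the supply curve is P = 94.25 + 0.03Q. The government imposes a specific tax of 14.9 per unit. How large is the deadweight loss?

1027.82

Competitive equilibrium: 141.7 − 0.078Q = 94.25 + 0.03Q → Q* = 439.3519, P* = 107.4306.
With the tax, the buyer price exceeds the seller price by 14.9: (141.7 − 0.078Q) − (94.25 + 0.03Q) = 14.9 → Q' = 301.3889.
ΔQ = 439.3519 − 301.3889 = 137.963; the wedge equals the tax, 14.9.
DWL = ½ × 137.963 × 14.9 = 1027.82.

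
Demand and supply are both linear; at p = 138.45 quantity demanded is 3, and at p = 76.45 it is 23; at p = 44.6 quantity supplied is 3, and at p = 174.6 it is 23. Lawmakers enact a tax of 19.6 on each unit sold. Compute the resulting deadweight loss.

20.01

Demand slope = (76.45 − 138.45)/(23 − 3) = −3.1, so p = 147.75 − 3.1q.
Supply slope = (174.6 − 44.6)/(23 − 3) = 6.5, so p = 25.1 + 6.5q.
Competitive equilibrium: 147.75 − 3.1q = 25.1 + 6.5q → q* = 12.776, p* = 108.1443.
With the tax, the buyer price exceeds the seller price by 19.6: (147.75 − 3.1q) − (25.1 + 6.5q) = 19.6 → q' = 10.7344.
Δq = 12.776 − 10.7344 = 2.0416; the wedge equals the tax, 19.6.
DWL = ½ × 2.0416 × 19.6 = 20.01.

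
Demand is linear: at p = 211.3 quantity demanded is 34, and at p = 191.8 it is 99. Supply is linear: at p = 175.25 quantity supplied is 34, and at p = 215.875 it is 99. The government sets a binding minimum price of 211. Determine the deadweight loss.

666.90

Demand slope = (191.8 − 211.3)/(99 − 34) = −0.3, so p = 221.5 − 0.3q.
Supply slope = (215.875 − 175.25)/(99 − 34) = 0.625, so p = 154 + 0.625q.
Competitive equilibrium: 221.5 − 0.3q = 154 + 0.625q → q* = 72.973, p* = 199.6081.
At the floor p = 211, quantity demanded = (221.5 − 211)/0.3 = 35.
Sellers' marginal cost at q' = 35: 154 + 0.625·35 = 175.875.
Δq = 72.973 − 35 = 37.973; wedge = 211 − 175.875 = 35.125.
DWL = ½ × 37.973 × 35.125 = 666.90.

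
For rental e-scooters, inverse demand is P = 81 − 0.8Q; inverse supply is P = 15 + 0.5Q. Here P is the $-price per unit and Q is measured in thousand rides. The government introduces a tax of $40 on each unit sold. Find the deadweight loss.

Competitive equilibrium: 81 − 0.8Q = 15 + 0.5Q → Q* = 50.7692, P* = 40.3846.
With the tax, the buyer price exceeds the seller price by 40: (81 − 0.8Q) − (15 + 0.5Q) = 40 → Q' = 20.
ΔQ = 50.7692 − 20 = 30.7692; the wedge equals the tax, 40.
DWL = ½ × 30.7692 × 40 = $615.38 thousand.

$615.38 thousand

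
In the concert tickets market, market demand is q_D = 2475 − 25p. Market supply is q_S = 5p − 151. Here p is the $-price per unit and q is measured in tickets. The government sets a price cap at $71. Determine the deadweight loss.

$820.05

In inverse form: demand p = 99 − 0.04q, supply p = 30.2 + 0.2q.
Competitive equilibrium: 99 − 0.04q = 30.2 + 0.2q → q* = 286.6667, p* = 87.5333.
At the ceiling p = 71, quantity supplied = (71 − 30.2)/0.2 = 204.
Willingness to pay at q' = 204: 99 − 0.04·204 = 90.84.
Δq = 286.6667 − 204 = 82.6667; wedge = 90.84 − 71 = 19.84.
The triangle = ½ × 82.6667 × 19.84 = $820.05.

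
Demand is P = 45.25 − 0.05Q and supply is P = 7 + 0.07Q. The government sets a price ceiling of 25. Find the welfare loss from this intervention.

227.73

Competitive equilibrium: 45.25 − 0.05Q = 7 + 0.07Q → Q* = 318.75, P* = 29.3125.
At the ceiling P = 25, quantity supplied = (25 − 7)/0.07 = 257.1429.
Willingness to pay at Q' = 257.1429: 45.25 − 0.05·257.1429 = 32.3929.
ΔQ = 318.75 − 257.1429 = 61.6071; wedge = 32.3929 − 25 = 7.3929.
The triangle = ½ × 61.6071 × 7.3929 = 227.73.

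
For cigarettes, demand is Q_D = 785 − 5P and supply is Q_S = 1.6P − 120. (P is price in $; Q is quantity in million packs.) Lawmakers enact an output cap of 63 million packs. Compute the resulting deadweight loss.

$546.36 million

In inverse form: demand P = 157 − 0.2Q, supply P = 75 + 0.625Q.
Competitive equilibrium: 157 − 0.2Q = 75 + 0.625Q → Q* = 99.3939, P* = 137.1212.
At Q = 63: demand price = 157 − 0.2·63 = 144.4; supply price = 75 + 0.625·63 = 114.375.
ΔQ = 99.3939 − 63 = 36.3939; wedge = 144.4 − 114.375 = 30.025.
Deadweight loss = ½ × 36.3939 × 30.025 = $546.36 million.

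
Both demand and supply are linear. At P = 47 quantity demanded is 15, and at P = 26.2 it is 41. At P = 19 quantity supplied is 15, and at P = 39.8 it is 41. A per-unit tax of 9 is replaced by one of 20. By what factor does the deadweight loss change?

Demand slope = (26.2 − 47)/(41 − 15) = −0.8, so P = 59 − 0.8Q.
Supply slope = (39.8 − 19)/(41 − 15) = 0.8, so P = 7 + 0.8Q.
Competitive equilibrium: 59 − 0.8Q = 7 + 0.8Q → Q* = 32.5, P* = 33.
For a per-unit tax t: ΔQ = t/1.6, so DWL = ½·t·(t/1.6) = t²/3.2.
At t = 9: DWL = 25.3125. At t = 20: DWL = 125.
Ratio = (20/9)² = 4.938.

4.938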